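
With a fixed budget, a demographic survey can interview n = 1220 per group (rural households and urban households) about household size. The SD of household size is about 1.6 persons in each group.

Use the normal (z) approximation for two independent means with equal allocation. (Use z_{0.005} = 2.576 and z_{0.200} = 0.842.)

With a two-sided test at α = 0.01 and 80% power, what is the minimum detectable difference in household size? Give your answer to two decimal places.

δ = (z_{α/2} + z_β) · √((σ₁²+σ₂²)/n)
  = (2.576 + 0.842) · √(5.12/1220)
  = 3.418 · √0.0042
  = 3.418 · 0.0648
  = 0.2214

Minimum detectable difference ≈ 0.22 persons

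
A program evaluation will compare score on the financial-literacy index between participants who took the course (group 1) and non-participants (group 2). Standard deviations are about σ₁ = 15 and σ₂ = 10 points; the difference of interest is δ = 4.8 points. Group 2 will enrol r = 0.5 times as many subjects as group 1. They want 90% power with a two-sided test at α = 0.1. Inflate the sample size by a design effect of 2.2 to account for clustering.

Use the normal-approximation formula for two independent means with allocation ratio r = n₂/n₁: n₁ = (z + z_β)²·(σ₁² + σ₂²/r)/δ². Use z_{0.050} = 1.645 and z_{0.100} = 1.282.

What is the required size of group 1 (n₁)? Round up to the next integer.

n₁ = 348

n₁ = (z_{α/2} + z_β)² · (σ₁² + σ₂²/r) / δ²
   = (1.645 + 1.282)² · (15² + 10²/0.5) / 4.8²
   = 8.5673 · (225 + 200) / 23.04
   = 8.5673 · 425 / 23.04
   = 158.03
Design effect: 2.2 × 158.03 = 347.68.
Round up → n₁ = 348; n₂ = r·n₁ = 0.5 × 348 = 174.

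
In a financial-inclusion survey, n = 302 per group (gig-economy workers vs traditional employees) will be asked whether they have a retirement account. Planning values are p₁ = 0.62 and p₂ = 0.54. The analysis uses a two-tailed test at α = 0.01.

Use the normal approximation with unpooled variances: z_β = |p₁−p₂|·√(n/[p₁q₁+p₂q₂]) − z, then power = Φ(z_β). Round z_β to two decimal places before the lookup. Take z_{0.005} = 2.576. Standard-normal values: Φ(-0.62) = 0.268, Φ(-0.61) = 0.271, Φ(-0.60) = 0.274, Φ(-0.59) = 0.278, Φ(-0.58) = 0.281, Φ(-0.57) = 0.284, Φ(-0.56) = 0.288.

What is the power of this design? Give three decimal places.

Power ≈ 0.281

z_β = |p₁−p₂|·√(n/[p₁q₁+p₂q₂]) − z_{α/2}
    = 0.08 · √(302/0.4840) − 2.576
    = 0.08 · 24.9793 − 2.576
    = 1.9983 − 2.576 = -0.5777 → -0.58
Power = Φ(-0.58) = 0.281.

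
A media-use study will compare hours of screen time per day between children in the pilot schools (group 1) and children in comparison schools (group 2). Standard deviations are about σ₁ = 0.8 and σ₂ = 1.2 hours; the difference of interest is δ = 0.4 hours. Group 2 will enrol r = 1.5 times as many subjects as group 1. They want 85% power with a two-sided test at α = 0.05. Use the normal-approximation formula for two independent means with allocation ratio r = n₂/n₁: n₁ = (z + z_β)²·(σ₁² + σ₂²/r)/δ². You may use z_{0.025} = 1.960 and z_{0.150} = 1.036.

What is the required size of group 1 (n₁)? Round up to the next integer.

n₁ = (z_{α/2} + z_β)² · (σ₁² + σ₂²/r) / δ²
   = (1.960 + 1.036)² · (0.8² + 1.2²/1.5) / 0.4²
   = 8.9760 · (0.64 + 0.96) / 0.16
   = 8.9760 · 1.6 / 0.16
   = 89.76
Round up → n₁ = 90; n₂ = r·n₁ = 1.5 × 90 = 135.

n₁ = 90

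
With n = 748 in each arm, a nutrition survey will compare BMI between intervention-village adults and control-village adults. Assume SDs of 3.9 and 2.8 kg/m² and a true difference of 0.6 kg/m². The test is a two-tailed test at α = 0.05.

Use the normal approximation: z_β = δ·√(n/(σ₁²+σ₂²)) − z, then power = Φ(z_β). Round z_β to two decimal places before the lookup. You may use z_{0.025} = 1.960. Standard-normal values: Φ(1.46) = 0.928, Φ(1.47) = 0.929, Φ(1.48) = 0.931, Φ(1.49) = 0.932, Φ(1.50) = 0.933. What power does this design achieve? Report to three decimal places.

z_β = δ·√(n/(σ₁²+σ₂²)) − z_{α/2}
    = 0.6 · √(748/23.05) − 1.960
    = 0.6 · 5.69659 − 1.960
    = 3.4180 − 1.960 = 1.4580 → 1.46
Power = Φ(1.46) = 0.928.

Power ≈ 0.928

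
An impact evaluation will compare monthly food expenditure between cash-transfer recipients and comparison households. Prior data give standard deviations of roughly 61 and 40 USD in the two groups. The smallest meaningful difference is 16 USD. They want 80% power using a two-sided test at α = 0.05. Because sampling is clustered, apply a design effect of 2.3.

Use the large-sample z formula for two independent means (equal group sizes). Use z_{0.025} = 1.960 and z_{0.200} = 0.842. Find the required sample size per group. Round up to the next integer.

n = 376 per group

n = (z_{α/2} + z_β)² · (σ₁² + σ₂²) / δ²
  = (1.960 + 0.842)² · (61² + 40² = 5321) / 16²
  = 7.8512 · 5321 / 256
  = 163.19
Design effect: 2.3 × 163.19 = 375.33.
Round up → n = 376 per group.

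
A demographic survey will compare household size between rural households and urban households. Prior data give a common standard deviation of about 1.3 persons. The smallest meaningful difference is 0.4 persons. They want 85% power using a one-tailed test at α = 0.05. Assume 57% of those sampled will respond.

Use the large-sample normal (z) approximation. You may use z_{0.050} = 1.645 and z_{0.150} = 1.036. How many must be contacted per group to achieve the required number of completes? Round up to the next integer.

n = (z_α + z_β)² · (σ₁² + σ₂²) / δ²
  = (1.645 + 1.036)² · (2·1.3² = 3.38) / 0.4²
  = 7.1878 · 3.38 / 0.16
  = 151.84
Adjust for 57% response: 151.84 / 0.57 = 266.39.
Round up → n = 267 per group.

n = 267 per group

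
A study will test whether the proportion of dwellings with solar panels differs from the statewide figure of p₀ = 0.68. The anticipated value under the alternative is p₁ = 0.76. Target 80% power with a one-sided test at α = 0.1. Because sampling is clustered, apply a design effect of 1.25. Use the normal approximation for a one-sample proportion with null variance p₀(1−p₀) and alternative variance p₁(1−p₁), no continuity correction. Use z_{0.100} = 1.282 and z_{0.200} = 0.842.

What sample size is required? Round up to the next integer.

n = [z_α·√(p₀q₀) + z_β·√(p₁q₁)]² / (p₁ − p₀)²
  = [1.282·√(0.68·0.32) + 0.842·√(0.76·0.24)]² / (0.08)²
  = [1.282·0.4665 + 0.842·0.4271]² / 0.0064
  = [0.9576]² / 0.0064
  = 143.29
Design effect: 1.25 × 143.29 = 179.11.
Round up → n = 180.

n = 180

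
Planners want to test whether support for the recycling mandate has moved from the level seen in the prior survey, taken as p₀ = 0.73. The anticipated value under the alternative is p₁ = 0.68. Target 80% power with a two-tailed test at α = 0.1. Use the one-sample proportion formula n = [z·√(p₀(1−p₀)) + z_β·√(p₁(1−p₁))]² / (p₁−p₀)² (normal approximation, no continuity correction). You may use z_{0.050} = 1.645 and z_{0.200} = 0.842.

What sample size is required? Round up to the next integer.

n = [z_{α/2}·√(p₀q₀) + z_β·√(p₁q₁)]² / (p₁ − p₀)²
  = [1.645·√(0.73·0.27) + 0.842·√(0.68·0.32)]² / (-0.05)²
  = [1.645·0.4440 + 0.842·0.4665]² / 0.0025
  = [1.1231]² / 0.0025
  = 504.53
Round up → n = 505.

n = 505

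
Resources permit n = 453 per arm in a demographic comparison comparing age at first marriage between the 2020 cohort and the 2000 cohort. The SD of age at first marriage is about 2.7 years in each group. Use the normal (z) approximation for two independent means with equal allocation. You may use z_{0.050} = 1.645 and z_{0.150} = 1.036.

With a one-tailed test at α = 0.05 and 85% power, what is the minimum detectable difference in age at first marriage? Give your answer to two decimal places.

Minimum detectable difference ≈ 0.48 years

δ = (z_α + z_β) · √((σ₁²+σ₂²)/n)
  = (1.645 + 1.036) · √(14.58/453)
  = 2.681 · √0.03219
  = 2.681 · 0.1794
  = 0.4810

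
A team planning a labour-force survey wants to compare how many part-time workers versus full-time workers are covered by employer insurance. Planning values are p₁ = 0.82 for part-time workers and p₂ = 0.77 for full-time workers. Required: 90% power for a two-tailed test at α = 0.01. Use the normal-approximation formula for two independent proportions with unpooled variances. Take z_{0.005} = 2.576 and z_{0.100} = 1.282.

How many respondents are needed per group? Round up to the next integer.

n = 1934 per group

n = (z_{α/2} + z_β)² · [p₁(1−p₁) + p₂(1−p₂)] / (p₁ − p₂)²
  = (2.576 + 1.282)² · (0.82·0.18 + 0.77·0.23) / (0.05)²
  = (3.858)² · (0.1476 + 0.1771) / 0.0025
  = 14.8842 · 0.3247 / 0.0025
  = 1933.16
Round up → n = 1934 per group.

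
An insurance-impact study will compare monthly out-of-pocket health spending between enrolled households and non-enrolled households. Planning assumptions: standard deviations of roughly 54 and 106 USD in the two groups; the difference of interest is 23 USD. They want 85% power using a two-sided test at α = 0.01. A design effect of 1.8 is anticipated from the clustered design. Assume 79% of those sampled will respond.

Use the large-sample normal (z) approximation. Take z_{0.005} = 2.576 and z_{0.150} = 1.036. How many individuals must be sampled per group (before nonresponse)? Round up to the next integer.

n = (z_{α/2} + z_β)² · (σ₁² + σ₂²) / δ²
  = (2.576 + 1.036)² · (54² + 106² = 14152) / 23²
  = 13.0465 · 14152 / 529
  = 349.03
Design effect: 1.8 × 349.03 = 628.25.
Adjust for 79% response: 628.25 / 0.79 = 795.25.
Round up → n = 796 per group.

n = 796 per group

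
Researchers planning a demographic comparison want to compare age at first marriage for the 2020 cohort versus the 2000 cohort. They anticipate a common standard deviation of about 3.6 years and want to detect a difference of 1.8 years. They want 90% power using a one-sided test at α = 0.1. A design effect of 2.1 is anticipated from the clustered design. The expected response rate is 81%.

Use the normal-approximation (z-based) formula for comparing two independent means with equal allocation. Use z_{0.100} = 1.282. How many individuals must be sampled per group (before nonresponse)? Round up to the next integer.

n = (z_α + z_β)² · (σ₁² + σ₂²) / δ²
  = (1.282 + 1.282)² · (2·3.6² = 25.92) / 1.8²
  = 6.5741 · 25.92 / 3.24
  = 52.59
Design effect: 2.1 × 52.59 = 110.44.
Adjust for 81% response: 110.44 / 0.81 = 136.35.
Round up → n = 137 per group.

n = 137 per group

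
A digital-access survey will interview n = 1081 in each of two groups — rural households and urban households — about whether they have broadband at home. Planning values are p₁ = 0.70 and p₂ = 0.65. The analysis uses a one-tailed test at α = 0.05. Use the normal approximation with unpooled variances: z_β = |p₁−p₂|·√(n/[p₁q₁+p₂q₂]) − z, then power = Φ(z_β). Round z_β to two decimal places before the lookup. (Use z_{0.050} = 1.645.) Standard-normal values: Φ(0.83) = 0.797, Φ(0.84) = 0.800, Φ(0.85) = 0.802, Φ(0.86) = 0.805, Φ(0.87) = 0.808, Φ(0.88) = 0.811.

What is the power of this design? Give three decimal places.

z_β = |p₁−p₂|·√(n/[p₁q₁+p₂q₂]) − z_α
    = 0.05 · √(1081/0.4375) − 1.645
    = 0.05 · 49.7077 − 1.645
    = 2.4854 − 1.645 = 0.8404 → 0.84
Power = Φ(0.84) = 0.800.

Power ≈ 0.800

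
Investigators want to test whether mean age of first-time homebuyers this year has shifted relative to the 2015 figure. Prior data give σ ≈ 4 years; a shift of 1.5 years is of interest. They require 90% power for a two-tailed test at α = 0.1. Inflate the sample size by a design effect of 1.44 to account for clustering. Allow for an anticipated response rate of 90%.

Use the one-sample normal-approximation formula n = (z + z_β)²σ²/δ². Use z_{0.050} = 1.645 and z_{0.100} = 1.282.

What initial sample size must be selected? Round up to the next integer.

n = (z_{α/2} + z_β)² · σ² / δ²
  = (1.645 + 1.282)² · 4² / 1.5²
  = 8.5673 · 16 / 2.25
  = 60.92
Design effect: 1.44 × 60.92 = 87.73.
Adjust for 90% response: 87.73 / 0.90 = 97.48.
Round up → n = 98.

n = 98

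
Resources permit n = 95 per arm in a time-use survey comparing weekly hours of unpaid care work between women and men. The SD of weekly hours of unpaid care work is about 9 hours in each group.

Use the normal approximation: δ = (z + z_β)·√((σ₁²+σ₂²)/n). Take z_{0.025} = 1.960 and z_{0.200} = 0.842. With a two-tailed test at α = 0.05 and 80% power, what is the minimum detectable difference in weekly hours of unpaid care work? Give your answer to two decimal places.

Minimum detectable difference ≈ 3.66 hours

δ = (z_{α/2} + z_β) · √((σ₁²+σ₂²)/n)
  = (1.960 + 0.842) · √(162/95)
  = 2.802 · √1.7053
  = 2.802 · 1.3059
  = 3.6590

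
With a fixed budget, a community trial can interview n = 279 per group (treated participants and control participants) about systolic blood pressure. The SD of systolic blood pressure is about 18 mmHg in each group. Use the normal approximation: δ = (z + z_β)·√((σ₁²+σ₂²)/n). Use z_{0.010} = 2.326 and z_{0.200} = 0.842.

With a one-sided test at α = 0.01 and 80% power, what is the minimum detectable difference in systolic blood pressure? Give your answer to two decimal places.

Minimum detectable difference ≈ 4.83 mmHg

δ = (z_α + z_β) · √((σ₁²+σ₂²)/n)
  = (2.326 + 0.842) · √(648/279)
  = 3.168 · √2.3226
  = 3.168 · 1.5240
  = 4.8280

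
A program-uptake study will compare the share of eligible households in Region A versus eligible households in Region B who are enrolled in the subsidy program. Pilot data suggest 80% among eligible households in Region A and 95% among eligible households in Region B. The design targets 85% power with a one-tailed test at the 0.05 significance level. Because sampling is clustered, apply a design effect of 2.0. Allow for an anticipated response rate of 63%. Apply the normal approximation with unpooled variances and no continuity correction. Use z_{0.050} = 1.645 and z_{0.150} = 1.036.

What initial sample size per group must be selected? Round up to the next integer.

n = (z_α + z_β)² · [p₁(1−p₁) + p₂(1−p₂)] / (p₁ − p₂)²
  = (1.645 + 1.036)² · (0.80·0.20 + 0.95·0.05) / (-0.15)²
  = (2.681)² · (0.1600 + 0.0475) / 0.0225
  = 7.1878 · 0.2075 / 0.0225
  = 66.29
Design effect: 2.0 × 66.29 = 132.57.
Adjust for 63% response: 132.57 / 0.63 = 210.44.
Round up → n = 211 per group.

n = 211 per group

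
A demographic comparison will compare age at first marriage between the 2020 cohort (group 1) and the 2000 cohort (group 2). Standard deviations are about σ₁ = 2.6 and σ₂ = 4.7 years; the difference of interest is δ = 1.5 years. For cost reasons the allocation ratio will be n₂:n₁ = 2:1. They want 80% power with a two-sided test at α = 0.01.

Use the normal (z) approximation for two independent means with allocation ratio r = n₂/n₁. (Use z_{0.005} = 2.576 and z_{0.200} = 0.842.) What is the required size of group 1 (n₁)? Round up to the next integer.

n₁ = (z_{α/2} + z_β)² · (σ₁² + σ₂²/r) / δ²
   = (2.576 + 0.842)² · (2.6² + 4.7²/2) / 1.5²
   = 11.6827 · (6.76 + 11.045) / 2.25
   = 11.6827 · 17.805 / 2.25
   = 92.45
Round up → n₁ = 93; n₂ = r·n₁ = 2 × 93 = 186.

n₁ = 93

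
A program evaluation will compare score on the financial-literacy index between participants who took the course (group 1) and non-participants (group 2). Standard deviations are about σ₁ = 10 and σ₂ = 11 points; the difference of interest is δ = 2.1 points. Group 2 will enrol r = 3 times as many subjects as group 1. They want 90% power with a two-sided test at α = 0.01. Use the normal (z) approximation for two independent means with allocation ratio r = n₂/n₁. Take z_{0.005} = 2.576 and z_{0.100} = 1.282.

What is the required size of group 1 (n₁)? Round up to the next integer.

n₁ = (z_{α/2} + z_β)² · (σ₁² + σ₂²/r) / δ²
   = (2.576 + 1.282)² · (10² + 11²/3) / 2.1²
   = 14.8842 · (100 + 40.3333) / 4.41
   = 14.8842 · 140.3333 / 4.41
   = 473.64
Round up → n₁ = 474; n₂ = r·n₁ = 3 × 474 = 1422.

n₁ = 474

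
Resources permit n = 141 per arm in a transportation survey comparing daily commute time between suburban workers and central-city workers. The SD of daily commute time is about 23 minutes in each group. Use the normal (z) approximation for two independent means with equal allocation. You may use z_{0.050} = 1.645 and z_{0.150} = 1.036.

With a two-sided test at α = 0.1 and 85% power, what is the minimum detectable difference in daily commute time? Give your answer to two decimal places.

Minimum detectable difference ≈ 7.34 minutes

δ = (z_{α/2} + z_β) · √((σ₁²+σ₂²)/n)
  = (1.645 + 1.036) · √(1058/141)
  = 2.681 · √7.5035
  = 2.681 · 2.7393
  = 7.3440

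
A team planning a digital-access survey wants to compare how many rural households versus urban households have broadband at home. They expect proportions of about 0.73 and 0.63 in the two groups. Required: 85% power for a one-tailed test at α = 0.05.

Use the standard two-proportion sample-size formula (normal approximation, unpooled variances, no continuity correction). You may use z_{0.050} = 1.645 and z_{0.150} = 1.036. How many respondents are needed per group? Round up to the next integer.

n = 310 per group

n = (z_α + z_β)² · [p₁(1−p₁) + p₂(1−p₂)] / (p₁ − p₂)²
  = (1.645 + 1.036)² · (0.73·0.27 + 0.63·0.37) / (0.10)²
  = (2.681)² · (0.1971 + 0.2331) / 0.0100
  = 7.1878 · 0.4302 / 0.0100
  = 309.22
Round up → n = 310 per group.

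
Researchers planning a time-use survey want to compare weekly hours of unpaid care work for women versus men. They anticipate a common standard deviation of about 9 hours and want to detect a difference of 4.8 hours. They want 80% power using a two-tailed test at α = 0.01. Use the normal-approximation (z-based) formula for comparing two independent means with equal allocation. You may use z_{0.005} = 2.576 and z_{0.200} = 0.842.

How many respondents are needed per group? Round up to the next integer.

n = (z_{α/2} + z_β)² · (σ₁² + σ₂²) / δ²
  = (2.576 + 0.842)² · (2·9² = 162) / 4.8²
  = 11.6827 · 162 / 23.04
  = 82.14
Round up → n = 83 per group.

n = 83 per group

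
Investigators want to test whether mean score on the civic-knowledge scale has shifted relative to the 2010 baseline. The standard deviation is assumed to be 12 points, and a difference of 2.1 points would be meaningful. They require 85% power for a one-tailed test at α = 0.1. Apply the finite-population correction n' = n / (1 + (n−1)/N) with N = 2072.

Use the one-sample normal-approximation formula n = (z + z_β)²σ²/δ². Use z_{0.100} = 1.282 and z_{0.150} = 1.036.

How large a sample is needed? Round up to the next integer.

n = 162

n = (z_α + z_β)² · σ² / δ²
  = (1.282 + 1.036)² · 12² / 2.1²
  = 5.3731 · 144 / 4.41
  = 175.45
Finite-population correction (N = 2072): 175.45 / (1 + (175.45 − 1)/2072) = 161.82.
Round up → n = 162.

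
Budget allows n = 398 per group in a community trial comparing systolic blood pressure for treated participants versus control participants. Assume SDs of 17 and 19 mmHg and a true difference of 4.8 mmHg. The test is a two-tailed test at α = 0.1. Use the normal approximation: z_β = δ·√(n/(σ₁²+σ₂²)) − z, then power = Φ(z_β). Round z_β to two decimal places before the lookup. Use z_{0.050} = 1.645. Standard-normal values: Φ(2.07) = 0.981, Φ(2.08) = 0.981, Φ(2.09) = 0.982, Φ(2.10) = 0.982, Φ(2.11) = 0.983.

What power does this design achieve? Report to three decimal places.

z_β = δ·√(n/(σ₁²+σ₂²)) − z_{α/2}
    = 4.8 · √(398/650) − 1.645
    = 4.8 · 0.78250 − 1.645
    = 3.7560 − 1.645 = 2.1110 → 2.11
Power = Φ(2.11) = 0.983.

Power ≈ 0.983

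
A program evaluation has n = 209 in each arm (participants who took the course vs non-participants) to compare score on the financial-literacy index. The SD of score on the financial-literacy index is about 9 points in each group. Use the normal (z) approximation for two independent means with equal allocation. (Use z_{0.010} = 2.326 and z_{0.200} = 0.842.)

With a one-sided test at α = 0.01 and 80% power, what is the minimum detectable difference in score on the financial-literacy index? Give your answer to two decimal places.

Minimum detectable difference ≈ 2.79 points

δ = (z_α + z_β) · √((σ₁²+σ₂²)/n)
  = (2.326 + 0.842) · √(162/209)
  = 3.168 · √0.77512
  = 3.168 · 0.8804
  = 2.7891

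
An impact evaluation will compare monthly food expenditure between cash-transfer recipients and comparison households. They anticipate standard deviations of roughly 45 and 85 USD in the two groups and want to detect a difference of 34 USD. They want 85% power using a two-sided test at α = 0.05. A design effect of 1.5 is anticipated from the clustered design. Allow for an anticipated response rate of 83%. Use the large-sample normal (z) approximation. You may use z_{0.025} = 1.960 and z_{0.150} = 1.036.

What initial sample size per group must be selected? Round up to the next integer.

n = 130 per group

n = (z_{α/2} + z_β)² · (σ₁² + σ₂²) / δ²
  = (1.960 + 1.036)² · (45² + 85² = 9250) / 34²
  = 8.9760 · 9250 / 1156
  = 71.82
Design effect: 1.5 × 71.82 = 107.74.
Adjust for 83% response: 107.74 / 0.83 = 129.80.
Round up → n = 130 per group.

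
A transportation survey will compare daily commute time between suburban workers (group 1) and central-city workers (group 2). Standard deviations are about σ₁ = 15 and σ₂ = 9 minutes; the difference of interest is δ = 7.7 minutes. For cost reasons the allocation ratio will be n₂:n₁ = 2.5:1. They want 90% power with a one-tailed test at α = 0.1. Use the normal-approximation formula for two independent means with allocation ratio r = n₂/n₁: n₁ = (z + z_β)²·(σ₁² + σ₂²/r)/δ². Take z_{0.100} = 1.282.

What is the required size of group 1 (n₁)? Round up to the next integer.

n₁ = 29

n₁ = (z_α + z_β)² · (σ₁² + σ₂²/r) / δ²
   = (1.282 + 1.282)² · (15² + 9²/2.5) / 7.7²
   = 6.5741 · (225 + 32.4) / 59.29
   = 6.5741 · 257.4 / 59.29
   = 28.54
Round up → n₁ = 29; n₂ = r·n₁ = 2.5 × 29 = 73.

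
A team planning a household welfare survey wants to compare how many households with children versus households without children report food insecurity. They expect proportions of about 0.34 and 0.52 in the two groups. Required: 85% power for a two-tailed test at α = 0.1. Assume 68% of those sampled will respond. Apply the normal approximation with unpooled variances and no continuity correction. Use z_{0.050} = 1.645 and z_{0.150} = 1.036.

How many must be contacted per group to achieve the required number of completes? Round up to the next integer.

n = 155 per group

n = (z_{α/2} + z_β)² · [p₁(1−p₁) + p₂(1−p₂)] / (p₁ − p₂)²
  = (1.645 + 1.036)² · (0.34·0.66 + 0.52·0.48) / (-0.18)²
  = (2.681)² · (0.2244 + 0.2496) / 0.0324
  = 7.1878 · 0.4740 / 0.0324
  = 105.15
Adjust for 68% response: 105.15 / 0.68 = 154.64.
Round up → n = 155 per group.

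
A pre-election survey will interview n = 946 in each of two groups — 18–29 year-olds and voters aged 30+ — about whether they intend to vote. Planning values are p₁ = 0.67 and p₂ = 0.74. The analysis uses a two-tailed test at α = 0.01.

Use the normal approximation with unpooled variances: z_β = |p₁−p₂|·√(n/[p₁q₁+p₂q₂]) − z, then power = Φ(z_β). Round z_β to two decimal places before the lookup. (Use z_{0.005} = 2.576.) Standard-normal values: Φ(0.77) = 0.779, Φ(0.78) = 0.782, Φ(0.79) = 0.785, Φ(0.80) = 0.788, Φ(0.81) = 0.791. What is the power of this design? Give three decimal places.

z_β = |p₁−p₂|·√(n/[p₁q₁+p₂q₂]) − z_{α/2}
    = 0.07 · √(946/0.4135) − 2.576
    = 0.07 · 47.8308 − 2.576
    = 3.3482 − 2.576 = 0.7722 → 0.77
Power = Φ(0.77) = 0.779.

Power ≈ 0.779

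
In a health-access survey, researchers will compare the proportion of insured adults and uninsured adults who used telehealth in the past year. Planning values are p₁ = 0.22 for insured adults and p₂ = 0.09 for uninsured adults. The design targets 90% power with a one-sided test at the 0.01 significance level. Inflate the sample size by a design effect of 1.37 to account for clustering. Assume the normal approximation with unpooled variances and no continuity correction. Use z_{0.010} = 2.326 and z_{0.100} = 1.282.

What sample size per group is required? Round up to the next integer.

n = (z_α + z_β)² · [p₁(1−p₁) + p₂(1−p₂)] / (p₁ − p₂)²
  = (2.326 + 1.282)² · (0.22·0.78 + 0.09·0.91) / (0.13)²
  = (3.608)² · (0.1716 + 0.0819) / 0.0169
  = 13.0177 · 0.2535 / 0.0169
  = 195.26
Design effect: 1.37 × 195.26 = 267.51.
Round up → n = 268 per group.

n = 268 per group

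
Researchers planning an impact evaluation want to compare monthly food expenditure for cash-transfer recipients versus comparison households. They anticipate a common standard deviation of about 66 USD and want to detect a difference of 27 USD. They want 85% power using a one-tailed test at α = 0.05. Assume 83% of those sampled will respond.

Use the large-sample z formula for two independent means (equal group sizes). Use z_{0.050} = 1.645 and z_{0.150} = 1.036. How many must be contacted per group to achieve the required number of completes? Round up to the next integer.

n = (z_α + z_β)² · (σ₁² + σ₂²) / δ²
  = (1.645 + 1.036)² · (2·66² = 8712) / 27²
  = 7.1878 · 8712 / 729
  = 85.90
Adjust for 83% response: 85.90 / 0.83 = 103.49.
Round up → n = 104 per group.

n = 104 per group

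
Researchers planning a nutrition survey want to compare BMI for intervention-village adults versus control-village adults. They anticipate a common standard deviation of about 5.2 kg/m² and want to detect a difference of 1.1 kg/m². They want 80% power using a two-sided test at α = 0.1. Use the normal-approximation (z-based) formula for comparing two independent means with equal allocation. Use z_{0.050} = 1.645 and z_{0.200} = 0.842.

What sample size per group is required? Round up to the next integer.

n = (z_{α/2} + z_β)² · (σ₁² + σ₂²) / δ²
  = (1.645 + 0.842)² · (2·5.2² = 54.08) / 1.1²
  = 6.1852 · 54.08 / 1.21
  = 276.44
Round up → n = 277 per group.

n = 277 per group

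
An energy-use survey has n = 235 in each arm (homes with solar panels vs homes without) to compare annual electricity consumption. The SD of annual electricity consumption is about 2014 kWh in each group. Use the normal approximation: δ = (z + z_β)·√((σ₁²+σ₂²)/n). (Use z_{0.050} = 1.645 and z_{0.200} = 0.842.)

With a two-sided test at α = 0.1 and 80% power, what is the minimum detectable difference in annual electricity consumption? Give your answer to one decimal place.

δ = (z_{α/2} + z_β) · √((σ₁²+σ₂²)/n)
  = (1.645 + 0.842) · √(8112392/235)
  = 2.487 · √34520.8
  = 2.487 · 185.7978
  = 462.0791

Minimum detectable difference ≈ 462.1 kWh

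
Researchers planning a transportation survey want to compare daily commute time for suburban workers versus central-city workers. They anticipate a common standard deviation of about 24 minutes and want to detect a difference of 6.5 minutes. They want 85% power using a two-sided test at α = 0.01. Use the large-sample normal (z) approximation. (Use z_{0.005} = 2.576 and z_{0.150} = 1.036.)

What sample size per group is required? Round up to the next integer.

n = (z_{α/2} + z_β)² · (σ₁² + σ₂²) / δ²
  = (2.576 + 1.036)² · (2·24² = 1152) / 6.5²
  = 13.0465 · 1152 / 42.25
  = 355.73
Round up → n = 356 per group.

n = 356 per group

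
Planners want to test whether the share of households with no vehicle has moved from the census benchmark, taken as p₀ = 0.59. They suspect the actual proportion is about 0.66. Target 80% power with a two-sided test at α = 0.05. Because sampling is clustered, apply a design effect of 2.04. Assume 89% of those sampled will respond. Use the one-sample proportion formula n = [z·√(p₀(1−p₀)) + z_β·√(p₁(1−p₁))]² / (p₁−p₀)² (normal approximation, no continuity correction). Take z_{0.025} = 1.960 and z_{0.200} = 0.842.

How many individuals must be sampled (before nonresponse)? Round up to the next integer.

n = [z_{α/2}·√(p₀q₀) + z_β·√(p₁q₁)]² / (p₁ − p₀)²
  = [1.960·√(0.59·0.41) + 0.842·√(0.66·0.34)]² / (0.07)²
  = [1.960·0.4918 + 0.842·0.4737]² / 0.0049
  = [1.3629]² / 0.0049
  = 379.06
Design effect: 2.04 × 379.06 = 773.28.
Adjust for 89% response: 773.28 / 0.89 = 868.85.
Round up → n = 869.

n = 869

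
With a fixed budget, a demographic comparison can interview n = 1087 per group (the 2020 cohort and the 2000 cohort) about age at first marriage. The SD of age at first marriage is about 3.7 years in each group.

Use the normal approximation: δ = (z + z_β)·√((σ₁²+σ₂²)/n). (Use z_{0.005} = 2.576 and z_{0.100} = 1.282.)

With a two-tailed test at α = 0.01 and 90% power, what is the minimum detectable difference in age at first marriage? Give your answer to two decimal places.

δ = (z_{α/2} + z_β) · √((σ₁²+σ₂²)/n)
  = (2.576 + 1.282) · √(27.38/1087)
  = 3.858 · √0.02519
  = 3.858 · 0.1587
  = 0.6123

Minimum detectable difference ≈ 0.61 years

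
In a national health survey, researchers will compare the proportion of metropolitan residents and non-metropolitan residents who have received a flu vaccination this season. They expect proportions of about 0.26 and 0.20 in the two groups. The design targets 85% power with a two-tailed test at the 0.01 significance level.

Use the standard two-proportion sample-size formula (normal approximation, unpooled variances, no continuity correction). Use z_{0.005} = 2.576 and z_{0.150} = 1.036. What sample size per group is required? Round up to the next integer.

n = (z_{α/2} + z_β)² · [p₁(1−p₁) + p₂(1−p₂)] / (p₁ − p₂)²
  = (2.576 + 1.036)² · (0.26·0.74 + 0.20·0.80) / (0.06)²
  = (3.612)² · (0.1924 + 0.1600) / 0.0036
  = 13.0465 · 0.3524 / 0.0036
  = 1277.11
Round up → n = 1278 per group.

n = 1278 per group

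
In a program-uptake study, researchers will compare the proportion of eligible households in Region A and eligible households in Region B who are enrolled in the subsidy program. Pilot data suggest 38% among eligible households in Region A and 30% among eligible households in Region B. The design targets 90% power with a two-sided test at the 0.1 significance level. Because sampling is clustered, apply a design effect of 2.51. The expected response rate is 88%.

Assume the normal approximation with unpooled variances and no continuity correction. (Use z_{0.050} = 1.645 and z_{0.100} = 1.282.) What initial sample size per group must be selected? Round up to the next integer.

n = 1702 per group

n = (z_{α/2} + z_β)² · [p₁(1−p₁) + p₂(1−p₂)] / (p₁ − p₂)²
  = (1.645 + 1.282)² · (0.38·0.62 + 0.30·0.70) / (0.08)²
  = (2.927)² · (0.2356 + 0.2100) / 0.0064
  = 8.5673 · 0.4456 / 0.0064
  = 596.50
Design effect: 2.51 × 596.50 = 1497.22.
Adjust for 88% response: 1497.22 / 0.88 = 1701.38.
Round up → n = 1702 per group.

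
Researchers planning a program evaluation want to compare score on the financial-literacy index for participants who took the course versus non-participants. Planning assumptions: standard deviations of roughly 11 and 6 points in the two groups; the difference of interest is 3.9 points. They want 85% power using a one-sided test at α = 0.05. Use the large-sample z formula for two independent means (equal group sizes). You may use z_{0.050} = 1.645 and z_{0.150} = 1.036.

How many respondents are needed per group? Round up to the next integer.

n = 75 per group

n = (z_α + z_β)² · (σ₁² + σ₂²) / δ²
  = (1.645 + 1.036)² · (11² + 6² = 157) / 3.9²
  = 7.1878 · 157 / 15.21
  = 74.19
Round up → n = 75 per group.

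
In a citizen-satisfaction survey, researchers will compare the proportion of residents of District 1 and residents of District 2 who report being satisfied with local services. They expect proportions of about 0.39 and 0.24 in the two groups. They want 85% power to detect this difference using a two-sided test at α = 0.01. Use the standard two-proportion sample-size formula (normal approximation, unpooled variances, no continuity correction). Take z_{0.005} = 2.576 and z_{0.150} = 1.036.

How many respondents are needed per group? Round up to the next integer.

n = (z_{α/2} + z_β)² · [p₁(1−p₁) + p₂(1−p₂)] / (p₁ − p₂)²
  = (2.576 + 1.036)² · (0.39·0.61 + 0.24·0.76) / (0.15)²
  = (3.612)² · (0.2379 + 0.1824) / 0.0225
  = 13.0465 · 0.4203 / 0.0225
  = 243.71
Round up → n = 244 per group.

n = 244 per group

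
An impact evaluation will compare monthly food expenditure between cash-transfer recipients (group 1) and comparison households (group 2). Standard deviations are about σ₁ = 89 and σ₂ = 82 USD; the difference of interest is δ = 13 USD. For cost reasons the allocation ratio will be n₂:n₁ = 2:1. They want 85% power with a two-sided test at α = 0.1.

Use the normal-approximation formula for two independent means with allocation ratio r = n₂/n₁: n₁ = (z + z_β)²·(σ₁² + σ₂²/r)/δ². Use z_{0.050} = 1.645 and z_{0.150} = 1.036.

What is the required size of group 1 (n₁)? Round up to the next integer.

n₁ = (z_{α/2} + z_β)² · (σ₁² + σ₂²/r) / δ²
   = (1.645 + 1.036)² · (89² + 82²/2) / 13²
   = 7.1878 · (7921 + 3362) / 169
   = 7.1878 · 11283 / 169
   = 479.88
Round up → n₁ = 480; n₂ = r·n₁ = 2 × 480 = 960.

n₁ = 480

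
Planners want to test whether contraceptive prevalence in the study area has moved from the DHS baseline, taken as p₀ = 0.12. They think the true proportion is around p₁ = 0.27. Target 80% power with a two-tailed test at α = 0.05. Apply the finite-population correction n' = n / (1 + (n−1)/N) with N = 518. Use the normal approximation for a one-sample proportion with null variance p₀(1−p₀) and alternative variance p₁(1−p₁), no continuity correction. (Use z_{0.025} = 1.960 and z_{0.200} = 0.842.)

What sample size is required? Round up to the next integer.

n = [z_{α/2}·√(p₀q₀) + z_β·√(p₁q₁)]² / (p₁ − p₀)²
  = [1.960·√(0.12·0.88) + 0.842·√(0.27·0.73)]² / (0.15)²
  = [1.960·0.3250 + 0.842·0.4440]² / 0.0225
  = [1.0107]² / 0.0225
  = 45.40
Finite-population correction (N = 518): 45.40 / (1 + (45.40 − 1)/518) = 41.82.
Round up → n = 42.

n = 42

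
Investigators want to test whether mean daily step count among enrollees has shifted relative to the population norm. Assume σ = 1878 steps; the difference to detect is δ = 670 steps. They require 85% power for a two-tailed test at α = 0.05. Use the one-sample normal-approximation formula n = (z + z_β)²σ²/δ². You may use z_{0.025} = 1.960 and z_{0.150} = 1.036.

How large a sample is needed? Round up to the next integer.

n = (z_{α/2} + z_β)² · σ² / δ²
  = (1.960 + 1.036)² · 1878² / 670²
  = 8.9760 · 3526884 / 448900
  = 70.52
Round up → n = 71.

n = 71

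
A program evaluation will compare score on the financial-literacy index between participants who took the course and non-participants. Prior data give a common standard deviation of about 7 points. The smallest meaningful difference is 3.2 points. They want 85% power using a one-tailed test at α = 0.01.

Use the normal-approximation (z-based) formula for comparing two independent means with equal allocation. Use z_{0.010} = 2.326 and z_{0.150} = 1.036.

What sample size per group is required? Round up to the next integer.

n = (z_α + z_β)² · (σ₁² + σ₂²) / δ²
  = (2.326 + 1.036)² · (2·7² = 98) / 3.2²
  = 11.3030 · 98 / 10.24
  = 108.17
Round up → n = 109 per group.

n = 109 per group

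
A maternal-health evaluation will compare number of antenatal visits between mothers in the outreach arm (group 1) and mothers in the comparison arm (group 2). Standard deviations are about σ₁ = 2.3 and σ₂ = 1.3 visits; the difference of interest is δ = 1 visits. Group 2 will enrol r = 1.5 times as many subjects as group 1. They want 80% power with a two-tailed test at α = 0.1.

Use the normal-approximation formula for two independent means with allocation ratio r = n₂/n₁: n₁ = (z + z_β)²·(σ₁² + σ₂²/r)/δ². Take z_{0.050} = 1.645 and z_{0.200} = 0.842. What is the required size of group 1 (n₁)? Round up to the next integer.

n₁ = (z_{α/2} + z_β)² · (σ₁² + σ₂²/r) / δ²
   = (1.645 + 0.842)² · (2.3² + 1.3²/1.5) / 1²
   = 6.1852 · (5.29 + 1.1267) / 1
   = 6.1852 · 6.4167 / 1
   = 39.69
Round up → n₁ = 40; n₂ = r·n₁ = 1.5 × 40 = 60.

n₁ = 40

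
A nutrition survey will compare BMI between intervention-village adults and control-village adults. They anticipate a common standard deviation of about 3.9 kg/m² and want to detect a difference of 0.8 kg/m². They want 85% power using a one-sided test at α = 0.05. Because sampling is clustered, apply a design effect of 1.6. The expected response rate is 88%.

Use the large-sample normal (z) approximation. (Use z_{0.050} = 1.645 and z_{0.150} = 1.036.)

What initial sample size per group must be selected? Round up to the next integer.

n = 622 per group

n = (z_α + z_β)² · (σ₁² + σ₂²) / δ²
  = (1.645 + 1.036)² · (2·3.9² = 30.42) / 0.8²
  = 7.1878 · 30.42 / 0.64
  = 341.64
Design effect: 1.6 × 341.64 = 546.63.
Adjust for 88% response: 546.63 / 0.88 = 621.17.
Round up → n = 622 per group.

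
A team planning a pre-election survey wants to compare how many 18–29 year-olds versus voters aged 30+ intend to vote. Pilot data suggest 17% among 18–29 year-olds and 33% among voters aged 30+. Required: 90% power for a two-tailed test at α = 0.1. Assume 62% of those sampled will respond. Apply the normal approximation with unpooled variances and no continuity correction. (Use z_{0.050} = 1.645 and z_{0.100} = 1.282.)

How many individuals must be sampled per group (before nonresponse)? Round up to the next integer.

n = (z_{α/2} + z_β)² · [p₁(1−p₁) + p₂(1−p₂)] / (p₁ − p₂)²
  = (1.645 + 1.282)² · (0.17·0.83 + 0.33·0.67) / (-0.16)²
  = (2.927)² · (0.1411 + 0.2211) / 0.0256
  = 8.5673 · 0.3622 / 0.0256
  = 121.21
Adjust for 62% response: 121.21 / 0.62 = 195.51.
Round up → n = 196 per group.

n = 196 per group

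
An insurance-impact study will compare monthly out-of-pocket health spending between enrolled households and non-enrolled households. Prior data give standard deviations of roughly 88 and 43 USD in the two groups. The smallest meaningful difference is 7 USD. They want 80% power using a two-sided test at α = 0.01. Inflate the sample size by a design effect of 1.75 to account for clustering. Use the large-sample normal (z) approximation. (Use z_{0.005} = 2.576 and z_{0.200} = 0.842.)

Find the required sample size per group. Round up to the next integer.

n = 4003 per group

n = (z_{α/2} + z_β)² · (σ₁² + σ₂²) / δ²
  = (2.576 + 0.842)² · (88² + 43² = 9593) / 7²
  = 11.6827 · 9593 / 49
  = 2287.19
Design effect: 1.75 × 2287.19 = 4002.58.
Round up → n = 4003 per group.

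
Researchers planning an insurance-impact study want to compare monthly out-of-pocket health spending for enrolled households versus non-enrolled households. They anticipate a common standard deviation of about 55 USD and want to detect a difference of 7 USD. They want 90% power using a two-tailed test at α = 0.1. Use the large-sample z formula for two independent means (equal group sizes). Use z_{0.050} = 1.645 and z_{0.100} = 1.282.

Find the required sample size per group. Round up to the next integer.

n = 1058 per group

n = (z_{α/2} + z_β)² · (σ₁² + σ₂²) / δ²
  = (1.645 + 1.282)² · (2·55² = 6050) / 7²
  = 8.5673 · 6050 / 49
  = 1057.80
Round up → n = 1058 per group.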